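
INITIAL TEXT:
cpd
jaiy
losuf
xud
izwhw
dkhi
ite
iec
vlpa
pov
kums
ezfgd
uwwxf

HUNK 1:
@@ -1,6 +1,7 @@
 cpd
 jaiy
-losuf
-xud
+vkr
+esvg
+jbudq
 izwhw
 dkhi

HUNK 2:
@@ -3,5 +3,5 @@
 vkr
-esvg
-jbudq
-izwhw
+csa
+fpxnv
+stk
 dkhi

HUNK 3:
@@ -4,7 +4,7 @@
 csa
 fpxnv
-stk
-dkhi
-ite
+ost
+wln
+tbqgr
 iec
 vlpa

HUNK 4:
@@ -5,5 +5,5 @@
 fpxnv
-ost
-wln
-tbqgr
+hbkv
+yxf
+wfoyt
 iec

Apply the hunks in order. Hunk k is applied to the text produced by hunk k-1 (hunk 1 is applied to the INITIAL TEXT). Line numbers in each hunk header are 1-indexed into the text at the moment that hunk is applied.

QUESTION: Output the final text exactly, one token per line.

Hunk 1: at line 1 remove [losuf,xud] add [vkr,esvg,jbudq] -> 14 lines: cpd jaiy vkr esvg jbudq izwhw dkhi ite iec vlpa pov kums ezfgd uwwxf
Hunk 2: at line 3 remove [esvg,jbudq,izwhw] add [csa,fpxnv,stk] -> 14 lines: cpd jaiy vkr csa fpxnv stk dkhi ite iec vlpa pov kums ezfgd uwwxf
Hunk 3: at line 4 remove [stk,dkhi,ite] add [ost,wln,tbqgr] -> 14 lines: cpd jaiy vkr csa fpxnv ost wln tbqgr iec vlpa pov kums ezfgd uwwxf
Hunk 4: at line 5 remove [ost,wln,tbqgr] add [hbkv,yxf,wfoyt] -> 14 lines: cpd jaiy vkr csa fpxnv hbkv yxf wfoyt iec vlpa pov kums ezfgd uwwxf

Answer: cpd
jaiy
vkr
csa
fpxnv
hbkv
yxf
wfoyt
iec
vlpa
pov
kums
ezfgd
uwwxf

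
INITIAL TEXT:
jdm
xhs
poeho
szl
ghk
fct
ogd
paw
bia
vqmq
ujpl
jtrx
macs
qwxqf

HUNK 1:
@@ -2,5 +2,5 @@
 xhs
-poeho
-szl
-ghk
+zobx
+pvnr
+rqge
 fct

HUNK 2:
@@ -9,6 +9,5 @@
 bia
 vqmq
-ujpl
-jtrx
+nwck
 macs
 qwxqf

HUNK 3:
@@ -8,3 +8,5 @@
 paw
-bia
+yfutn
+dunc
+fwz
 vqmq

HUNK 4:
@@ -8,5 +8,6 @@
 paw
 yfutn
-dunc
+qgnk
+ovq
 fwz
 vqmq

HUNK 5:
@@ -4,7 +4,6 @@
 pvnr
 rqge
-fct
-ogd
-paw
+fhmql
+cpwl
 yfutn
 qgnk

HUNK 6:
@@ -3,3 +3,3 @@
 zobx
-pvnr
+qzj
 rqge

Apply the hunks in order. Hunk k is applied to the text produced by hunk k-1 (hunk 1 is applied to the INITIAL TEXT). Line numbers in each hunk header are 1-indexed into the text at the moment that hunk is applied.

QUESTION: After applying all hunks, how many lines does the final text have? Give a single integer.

Answer: 15

Derivation:
Hunk 1: at line 2 remove [poeho,szl,ghk] add [zobx,pvnr,rqge] -> 14 lines: jdm xhs zobx pvnr rqge fct ogd paw bia vqmq ujpl jtrx macs qwxqf
Hunk 2: at line 9 remove [ujpl,jtrx] add [nwck] -> 13 lines: jdm xhs zobx pvnr rqge fct ogd paw bia vqmq nwck macs qwxqf
Hunk 3: at line 8 remove [bia] add [yfutn,dunc,fwz] -> 15 lines: jdm xhs zobx pvnr rqge fct ogd paw yfutn dunc fwz vqmq nwck macs qwxqf
Hunk 4: at line 8 remove [dunc] add [qgnk,ovq] -> 16 lines: jdm xhs zobx pvnr rqge fct ogd paw yfutn qgnk ovq fwz vqmq nwck macs qwxqf
Hunk 5: at line 4 remove [fct,ogd,paw] add [fhmql,cpwl] -> 15 lines: jdm xhs zobx pvnr rqge fhmql cpwl yfutn qgnk ovq fwz vqmq nwck macs qwxqf
Hunk 6: at line 3 remove [pvnr] add [qzj] -> 15 lines: jdm xhs zobx qzj rqge fhmql cpwl yfutn qgnk ovq fwz vqmq nwck macs qwxqf
Final line count: 15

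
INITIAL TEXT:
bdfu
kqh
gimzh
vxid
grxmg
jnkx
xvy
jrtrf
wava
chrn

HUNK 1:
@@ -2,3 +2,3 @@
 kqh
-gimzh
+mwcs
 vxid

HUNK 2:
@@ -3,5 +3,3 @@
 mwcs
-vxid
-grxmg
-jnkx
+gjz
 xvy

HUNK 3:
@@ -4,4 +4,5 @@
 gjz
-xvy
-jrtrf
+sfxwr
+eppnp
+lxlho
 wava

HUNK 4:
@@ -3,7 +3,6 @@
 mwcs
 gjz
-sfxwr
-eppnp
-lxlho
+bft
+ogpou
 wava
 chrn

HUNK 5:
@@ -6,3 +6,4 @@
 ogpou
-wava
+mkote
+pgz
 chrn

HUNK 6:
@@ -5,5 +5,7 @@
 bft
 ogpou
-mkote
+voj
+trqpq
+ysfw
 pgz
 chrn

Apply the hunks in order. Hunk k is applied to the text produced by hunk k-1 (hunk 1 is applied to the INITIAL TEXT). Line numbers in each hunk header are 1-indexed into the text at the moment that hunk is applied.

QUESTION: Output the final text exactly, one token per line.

Answer: bdfu
kqh
mwcs
gjz
bft
ogpou
voj
trqpq
ysfw
pgz
chrn

Derivation:
Hunk 1: at line 2 remove [gimzh] add [mwcs] -> 10 lines: bdfu kqh mwcs vxid grxmg jnkx xvy jrtrf wava chrn
Hunk 2: at line 3 remove [vxid,grxmg,jnkx] add [gjz] -> 8 lines: bdfu kqh mwcs gjz xvy jrtrf wava chrn
Hunk 3: at line 4 remove [xvy,jrtrf] add [sfxwr,eppnp,lxlho] -> 9 lines: bdfu kqh mwcs gjz sfxwr eppnp lxlho wava chrn
Hunk 4: at line 3 remove [sfxwr,eppnp,lxlho] add [bft,ogpou] -> 8 lines: bdfu kqh mwcs gjz bft ogpou wava chrn
Hunk 5: at line 6 remove [wava] add [mkote,pgz] -> 9 lines: bdfu kqh mwcs gjz bft ogpou mkote pgz chrn
Hunk 6: at line 5 remove [mkote] add [voj,trqpq,ysfw] -> 11 lines: bdfu kqh mwcs gjz bft ogpou voj trqpq ysfw pgz chrn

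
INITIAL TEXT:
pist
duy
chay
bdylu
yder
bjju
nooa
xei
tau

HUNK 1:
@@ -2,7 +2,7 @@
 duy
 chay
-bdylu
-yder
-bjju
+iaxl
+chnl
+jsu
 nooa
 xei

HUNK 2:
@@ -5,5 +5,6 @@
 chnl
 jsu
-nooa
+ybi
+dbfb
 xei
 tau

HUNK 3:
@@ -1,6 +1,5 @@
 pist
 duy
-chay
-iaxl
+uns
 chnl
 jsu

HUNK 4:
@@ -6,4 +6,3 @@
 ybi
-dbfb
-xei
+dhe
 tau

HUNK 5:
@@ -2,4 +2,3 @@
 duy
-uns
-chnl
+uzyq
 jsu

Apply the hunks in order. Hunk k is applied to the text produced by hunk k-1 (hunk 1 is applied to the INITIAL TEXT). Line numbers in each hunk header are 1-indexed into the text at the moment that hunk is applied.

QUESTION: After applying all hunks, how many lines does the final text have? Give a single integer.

Answer: 7

Derivation:
Hunk 1: at line 2 remove [bdylu,yder,bjju] add [iaxl,chnl,jsu] -> 9 lines: pist duy chay iaxl chnl jsu nooa xei tau
Hunk 2: at line 5 remove [nooa] add [ybi,dbfb] -> 10 lines: pist duy chay iaxl chnl jsu ybi dbfb xei tau
Hunk 3: at line 1 remove [chay,iaxl] add [uns] -> 9 lines: pist duy uns chnl jsu ybi dbfb xei tau
Hunk 4: at line 6 remove [dbfb,xei] add [dhe] -> 8 lines: pist duy uns chnl jsu ybi dhe tau
Hunk 5: at line 2 remove [uns,chnl] add [uzyq] -> 7 lines: pist duy uzyq jsu ybi dhe tau
Final line count: 7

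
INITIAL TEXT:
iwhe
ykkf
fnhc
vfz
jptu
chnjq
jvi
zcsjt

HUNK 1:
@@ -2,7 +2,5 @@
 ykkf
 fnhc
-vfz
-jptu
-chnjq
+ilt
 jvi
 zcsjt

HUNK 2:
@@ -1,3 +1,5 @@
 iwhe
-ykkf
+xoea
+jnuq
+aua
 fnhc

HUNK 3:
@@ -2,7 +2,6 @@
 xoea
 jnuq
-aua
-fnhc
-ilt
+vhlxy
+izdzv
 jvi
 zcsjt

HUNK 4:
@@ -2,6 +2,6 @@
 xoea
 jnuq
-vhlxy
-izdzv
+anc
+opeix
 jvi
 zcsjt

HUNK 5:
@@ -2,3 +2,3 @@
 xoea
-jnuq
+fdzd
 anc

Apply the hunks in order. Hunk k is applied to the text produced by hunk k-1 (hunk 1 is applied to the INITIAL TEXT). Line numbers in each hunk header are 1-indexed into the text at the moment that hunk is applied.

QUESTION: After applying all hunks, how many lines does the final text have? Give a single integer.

Answer: 7

Derivation:
Hunk 1: at line 2 remove [vfz,jptu,chnjq] add [ilt] -> 6 lines: iwhe ykkf fnhc ilt jvi zcsjt
Hunk 2: at line 1 remove [ykkf] add [xoea,jnuq,aua] -> 8 lines: iwhe xoea jnuq aua fnhc ilt jvi zcsjt
Hunk 3: at line 2 remove [aua,fnhc,ilt] add [vhlxy,izdzv] -> 7 lines: iwhe xoea jnuq vhlxy izdzv jvi zcsjt
Hunk 4: at line 2 remove [vhlxy,izdzv] add [anc,opeix] -> 7 lines: iwhe xoea jnuq anc opeix jvi zcsjt
Hunk 5: at line 2 remove [jnuq] add [fdzd] -> 7 lines: iwhe xoea fdzd anc opeix jvi zcsjt
Final line count: 7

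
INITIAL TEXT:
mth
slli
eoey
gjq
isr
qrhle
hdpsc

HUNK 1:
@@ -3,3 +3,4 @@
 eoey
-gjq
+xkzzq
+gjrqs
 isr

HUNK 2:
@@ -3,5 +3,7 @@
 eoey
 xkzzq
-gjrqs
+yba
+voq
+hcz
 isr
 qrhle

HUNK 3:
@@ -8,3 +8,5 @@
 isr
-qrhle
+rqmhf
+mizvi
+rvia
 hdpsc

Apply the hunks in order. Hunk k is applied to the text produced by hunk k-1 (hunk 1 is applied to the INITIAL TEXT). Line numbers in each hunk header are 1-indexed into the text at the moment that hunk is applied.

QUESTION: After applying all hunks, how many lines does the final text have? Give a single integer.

Answer: 12

Derivation:
Hunk 1: at line 3 remove [gjq] add [xkzzq,gjrqs] -> 8 lines: mth slli eoey xkzzq gjrqs isr qrhle hdpsc
Hunk 2: at line 3 remove [gjrqs] add [yba,voq,hcz] -> 10 lines: mth slli eoey xkzzq yba voq hcz isr qrhle hdpsc
Hunk 3: at line 8 remove [qrhle] add [rqmhf,mizvi,rvia] -> 12 lines: mth slli eoey xkzzq yba voq hcz isr rqmhf mizvi rvia hdpsc
Final line count: 12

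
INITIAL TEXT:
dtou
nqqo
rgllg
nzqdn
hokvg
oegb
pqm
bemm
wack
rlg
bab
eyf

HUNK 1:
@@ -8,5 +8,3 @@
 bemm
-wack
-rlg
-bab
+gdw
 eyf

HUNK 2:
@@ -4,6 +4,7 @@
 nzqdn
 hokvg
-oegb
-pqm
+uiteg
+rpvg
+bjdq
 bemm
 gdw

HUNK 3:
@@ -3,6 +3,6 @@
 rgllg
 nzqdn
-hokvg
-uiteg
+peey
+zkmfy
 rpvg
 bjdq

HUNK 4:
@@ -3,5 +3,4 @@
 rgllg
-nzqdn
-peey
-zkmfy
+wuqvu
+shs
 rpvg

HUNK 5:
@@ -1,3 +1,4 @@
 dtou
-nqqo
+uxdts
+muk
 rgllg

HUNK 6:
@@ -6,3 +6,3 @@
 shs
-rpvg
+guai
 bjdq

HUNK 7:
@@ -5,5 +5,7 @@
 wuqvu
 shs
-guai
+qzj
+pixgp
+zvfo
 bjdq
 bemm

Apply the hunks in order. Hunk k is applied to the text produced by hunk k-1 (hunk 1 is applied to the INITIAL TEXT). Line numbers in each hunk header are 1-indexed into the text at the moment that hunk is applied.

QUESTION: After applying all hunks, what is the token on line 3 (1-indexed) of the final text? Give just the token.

Hunk 1: at line 8 remove [wack,rlg,bab] add [gdw] -> 10 lines: dtou nqqo rgllg nzqdn hokvg oegb pqm bemm gdw eyf
Hunk 2: at line 4 remove [oegb,pqm] add [uiteg,rpvg,bjdq] -> 11 lines: dtou nqqo rgllg nzqdn hokvg uiteg rpvg bjdq bemm gdw eyf
Hunk 3: at line 3 remove [hokvg,uiteg] add [peey,zkmfy] -> 11 lines: dtou nqqo rgllg nzqdn peey zkmfy rpvg bjdq bemm gdw eyf
Hunk 4: at line 3 remove [nzqdn,peey,zkmfy] add [wuqvu,shs] -> 10 lines: dtou nqqo rgllg wuqvu shs rpvg bjdq bemm gdw eyf
Hunk 5: at line 1 remove [nqqo] add [uxdts,muk] -> 11 lines: dtou uxdts muk rgllg wuqvu shs rpvg bjdq bemm gdw eyf
Hunk 6: at line 6 remove [rpvg] add [guai] -> 11 lines: dtou uxdts muk rgllg wuqvu shs guai bjdq bemm gdw eyf
Hunk 7: at line 5 remove [guai] add [qzj,pixgp,zvfo] -> 13 lines: dtou uxdts muk rgllg wuqvu shs qzj pixgp zvfo bjdq bemm gdw eyf
Final line 3: muk

Answer: muk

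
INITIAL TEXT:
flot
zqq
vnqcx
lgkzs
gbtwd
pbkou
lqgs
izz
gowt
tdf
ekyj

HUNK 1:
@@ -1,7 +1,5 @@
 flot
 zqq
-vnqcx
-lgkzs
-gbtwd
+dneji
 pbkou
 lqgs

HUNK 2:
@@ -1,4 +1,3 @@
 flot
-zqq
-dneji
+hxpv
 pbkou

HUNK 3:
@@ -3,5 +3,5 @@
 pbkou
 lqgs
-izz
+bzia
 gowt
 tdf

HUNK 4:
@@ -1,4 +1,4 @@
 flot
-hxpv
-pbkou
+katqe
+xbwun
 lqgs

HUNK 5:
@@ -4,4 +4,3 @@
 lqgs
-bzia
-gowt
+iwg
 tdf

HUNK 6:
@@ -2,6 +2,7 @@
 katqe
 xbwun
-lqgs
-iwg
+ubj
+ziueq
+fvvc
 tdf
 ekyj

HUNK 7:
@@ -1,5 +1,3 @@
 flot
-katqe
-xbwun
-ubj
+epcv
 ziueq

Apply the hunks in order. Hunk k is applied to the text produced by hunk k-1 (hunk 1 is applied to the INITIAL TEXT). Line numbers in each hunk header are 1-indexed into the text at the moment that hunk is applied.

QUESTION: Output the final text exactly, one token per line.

Hunk 1: at line 1 remove [vnqcx,lgkzs,gbtwd] add [dneji] -> 9 lines: flot zqq dneji pbkou lqgs izz gowt tdf ekyj
Hunk 2: at line 1 remove [zqq,dneji] add [hxpv] -> 8 lines: flot hxpv pbkou lqgs izz gowt tdf ekyj
Hunk 3: at line 3 remove [izz] add [bzia] -> 8 lines: flot hxpv pbkou lqgs bzia gowt tdf ekyj
Hunk 4: at line 1 remove [hxpv,pbkou] add [katqe,xbwun] -> 8 lines: flot katqe xbwun lqgs bzia gowt tdf ekyj
Hunk 5: at line 4 remove [bzia,gowt] add [iwg] -> 7 lines: flot katqe xbwun lqgs iwg tdf ekyj
Hunk 6: at line 2 remove [lqgs,iwg] add [ubj,ziueq,fvvc] -> 8 lines: flot katqe xbwun ubj ziueq fvvc tdf ekyj
Hunk 7: at line 1 remove [katqe,xbwun,ubj] add [epcv] -> 6 lines: flot epcv ziueq fvvc tdf ekyj

Answer: flot
epcv
ziueq
fvvc
tdf
ekyj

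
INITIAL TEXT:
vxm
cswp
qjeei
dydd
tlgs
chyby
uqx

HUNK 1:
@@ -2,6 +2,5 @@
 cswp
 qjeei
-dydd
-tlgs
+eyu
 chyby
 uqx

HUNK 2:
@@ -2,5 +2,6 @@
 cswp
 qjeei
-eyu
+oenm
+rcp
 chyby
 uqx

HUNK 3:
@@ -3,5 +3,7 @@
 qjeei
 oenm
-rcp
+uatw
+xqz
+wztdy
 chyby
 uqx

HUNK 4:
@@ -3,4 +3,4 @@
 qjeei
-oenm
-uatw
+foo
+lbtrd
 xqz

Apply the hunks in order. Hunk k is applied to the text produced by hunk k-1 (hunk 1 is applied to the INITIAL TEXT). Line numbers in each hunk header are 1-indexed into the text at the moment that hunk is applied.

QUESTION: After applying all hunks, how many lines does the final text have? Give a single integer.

Answer: 9

Derivation:
Hunk 1: at line 2 remove [dydd,tlgs] add [eyu] -> 6 lines: vxm cswp qjeei eyu chyby uqx
Hunk 2: at line 2 remove [eyu] add [oenm,rcp] -> 7 lines: vxm cswp qjeei oenm rcp chyby uqx
Hunk 3: at line 3 remove [rcp] add [uatw,xqz,wztdy] -> 9 lines: vxm cswp qjeei oenm uatw xqz wztdy chyby uqx
Hunk 4: at line 3 remove [oenm,uatw] add [foo,lbtrd] -> 9 lines: vxm cswp qjeei foo lbtrd xqz wztdy chyby uqx
Final line count: 9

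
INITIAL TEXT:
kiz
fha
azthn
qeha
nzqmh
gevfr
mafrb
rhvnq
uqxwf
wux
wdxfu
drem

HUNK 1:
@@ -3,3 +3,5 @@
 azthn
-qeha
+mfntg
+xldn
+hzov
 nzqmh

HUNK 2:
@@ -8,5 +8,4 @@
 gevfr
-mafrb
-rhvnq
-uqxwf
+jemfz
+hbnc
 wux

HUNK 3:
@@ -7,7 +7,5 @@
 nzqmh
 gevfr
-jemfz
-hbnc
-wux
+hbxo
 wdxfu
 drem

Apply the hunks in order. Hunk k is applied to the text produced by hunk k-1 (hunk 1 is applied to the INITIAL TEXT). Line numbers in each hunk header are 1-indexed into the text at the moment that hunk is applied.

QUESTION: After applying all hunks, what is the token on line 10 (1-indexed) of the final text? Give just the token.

Answer: wdxfu

Derivation:
Hunk 1: at line 3 remove [qeha] add [mfntg,xldn,hzov] -> 14 lines: kiz fha azthn mfntg xldn hzov nzqmh gevfr mafrb rhvnq uqxwf wux wdxfu drem
Hunk 2: at line 8 remove [mafrb,rhvnq,uqxwf] add [jemfz,hbnc] -> 13 lines: kiz fha azthn mfntg xldn hzov nzqmh gevfr jemfz hbnc wux wdxfu drem
Hunk 3: at line 7 remove [jemfz,hbnc,wux] add [hbxo] -> 11 lines: kiz fha azthn mfntg xldn hzov nzqmh gevfr hbxo wdxfu drem
Final line 10: wdxfu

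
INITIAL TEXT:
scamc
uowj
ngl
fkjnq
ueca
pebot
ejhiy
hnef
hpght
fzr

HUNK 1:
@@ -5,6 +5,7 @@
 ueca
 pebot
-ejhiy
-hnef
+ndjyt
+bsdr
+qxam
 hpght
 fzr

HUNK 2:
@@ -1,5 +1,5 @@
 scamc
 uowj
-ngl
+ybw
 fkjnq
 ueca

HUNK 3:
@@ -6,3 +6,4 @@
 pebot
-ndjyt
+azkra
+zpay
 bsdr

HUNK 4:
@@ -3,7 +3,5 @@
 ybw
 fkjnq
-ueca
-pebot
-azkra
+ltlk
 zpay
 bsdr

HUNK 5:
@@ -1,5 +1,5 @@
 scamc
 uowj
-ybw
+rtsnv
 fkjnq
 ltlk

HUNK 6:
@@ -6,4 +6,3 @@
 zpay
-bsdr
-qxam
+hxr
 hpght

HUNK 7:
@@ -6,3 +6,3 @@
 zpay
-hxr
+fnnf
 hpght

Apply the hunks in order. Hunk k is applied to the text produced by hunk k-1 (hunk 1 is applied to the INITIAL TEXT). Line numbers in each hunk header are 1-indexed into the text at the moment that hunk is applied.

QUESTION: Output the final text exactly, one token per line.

Hunk 1: at line 5 remove [ejhiy,hnef] add [ndjyt,bsdr,qxam] -> 11 lines: scamc uowj ngl fkjnq ueca pebot ndjyt bsdr qxam hpght fzr
Hunk 2: at line 1 remove [ngl] add [ybw] -> 11 lines: scamc uowj ybw fkjnq ueca pebot ndjyt bsdr qxam hpght fzr
Hunk 3: at line 6 remove [ndjyt] add [azkra,zpay] -> 12 lines: scamc uowj ybw fkjnq ueca pebot azkra zpay bsdr qxam hpght fzr
Hunk 4: at line 3 remove [ueca,pebot,azkra] add [ltlk] -> 10 lines: scamc uowj ybw fkjnq ltlk zpay bsdr qxam hpght fzr
Hunk 5: at line 1 remove [ybw] add [rtsnv] -> 10 lines: scamc uowj rtsnv fkjnq ltlk zpay bsdr qxam hpght fzr
Hunk 6: at line 6 remove [bsdr,qxam] add [hxr] -> 9 lines: scamc uowj rtsnv fkjnq ltlk zpay hxr hpght fzr
Hunk 7: at line 6 remove [hxr] add [fnnf] -> 9 lines: scamc uowj rtsnv fkjnq ltlk zpay fnnf hpght fzr

Answer: scamc
uowj
rtsnv
fkjnq
ltlk
zpay
fnnf
hpght
fzr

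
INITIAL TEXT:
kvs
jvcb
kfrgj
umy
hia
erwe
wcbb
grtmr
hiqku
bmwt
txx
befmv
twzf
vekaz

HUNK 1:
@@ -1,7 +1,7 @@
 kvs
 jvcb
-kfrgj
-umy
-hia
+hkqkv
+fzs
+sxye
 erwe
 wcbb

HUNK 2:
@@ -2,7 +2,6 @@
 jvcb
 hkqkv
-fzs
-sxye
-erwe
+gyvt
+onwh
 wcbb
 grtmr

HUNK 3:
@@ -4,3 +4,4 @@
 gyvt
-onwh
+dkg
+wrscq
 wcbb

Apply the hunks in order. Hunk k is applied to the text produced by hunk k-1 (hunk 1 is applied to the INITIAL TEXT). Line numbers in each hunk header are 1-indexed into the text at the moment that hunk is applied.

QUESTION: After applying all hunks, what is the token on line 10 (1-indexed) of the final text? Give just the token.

Answer: bmwt

Derivation:
Hunk 1: at line 1 remove [kfrgj,umy,hia] add [hkqkv,fzs,sxye] -> 14 lines: kvs jvcb hkqkv fzs sxye erwe wcbb grtmr hiqku bmwt txx befmv twzf vekaz
Hunk 2: at line 2 remove [fzs,sxye,erwe] add [gyvt,onwh] -> 13 lines: kvs jvcb hkqkv gyvt onwh wcbb grtmr hiqku bmwt txx befmv twzf vekaz
Hunk 3: at line 4 remove [onwh] add [dkg,wrscq] -> 14 lines: kvs jvcb hkqkv gyvt dkg wrscq wcbb grtmr hiqku bmwt txx befmv twzf vekaz
Final line 10: bmwt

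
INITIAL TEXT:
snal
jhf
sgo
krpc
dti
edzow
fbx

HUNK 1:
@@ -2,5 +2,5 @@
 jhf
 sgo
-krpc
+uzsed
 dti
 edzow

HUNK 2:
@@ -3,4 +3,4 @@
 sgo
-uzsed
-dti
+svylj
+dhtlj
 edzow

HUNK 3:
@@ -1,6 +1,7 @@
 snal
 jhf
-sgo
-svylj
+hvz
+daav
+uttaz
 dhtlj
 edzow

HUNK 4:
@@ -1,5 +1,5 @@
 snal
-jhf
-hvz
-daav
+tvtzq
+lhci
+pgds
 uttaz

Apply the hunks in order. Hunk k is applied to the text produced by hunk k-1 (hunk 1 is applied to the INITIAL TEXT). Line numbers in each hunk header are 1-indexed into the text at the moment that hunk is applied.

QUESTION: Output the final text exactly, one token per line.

Answer: snal
tvtzq
lhci
pgds
uttaz
dhtlj
edzow
fbx

Derivation:
Hunk 1: at line 2 remove [krpc] add [uzsed] -> 7 lines: snal jhf sgo uzsed dti edzow fbx
Hunk 2: at line 3 remove [uzsed,dti] add [svylj,dhtlj] -> 7 lines: snal jhf sgo svylj dhtlj edzow fbx
Hunk 3: at line 1 remove [sgo,svylj] add [hvz,daav,uttaz] -> 8 lines: snal jhf hvz daav uttaz dhtlj edzow fbx
Hunk 4: at line 1 remove [jhf,hvz,daav] add [tvtzq,lhci,pgds] -> 8 lines: snal tvtzq lhci pgds uttaz dhtlj edzow fbx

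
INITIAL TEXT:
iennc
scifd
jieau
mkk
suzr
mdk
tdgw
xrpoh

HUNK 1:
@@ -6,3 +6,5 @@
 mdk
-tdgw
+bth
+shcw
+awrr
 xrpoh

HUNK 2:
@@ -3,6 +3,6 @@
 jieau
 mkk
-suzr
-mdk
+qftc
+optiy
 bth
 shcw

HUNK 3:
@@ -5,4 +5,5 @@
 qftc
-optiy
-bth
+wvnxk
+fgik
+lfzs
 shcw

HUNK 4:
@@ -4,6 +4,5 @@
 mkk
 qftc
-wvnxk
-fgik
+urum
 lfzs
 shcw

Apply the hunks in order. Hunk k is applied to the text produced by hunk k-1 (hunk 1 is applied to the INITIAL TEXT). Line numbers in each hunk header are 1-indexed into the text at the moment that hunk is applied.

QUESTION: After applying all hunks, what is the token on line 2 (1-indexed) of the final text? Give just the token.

Hunk 1: at line 6 remove [tdgw] add [bth,shcw,awrr] -> 10 lines: iennc scifd jieau mkk suzr mdk bth shcw awrr xrpoh
Hunk 2: at line 3 remove [suzr,mdk] add [qftc,optiy] -> 10 lines: iennc scifd jieau mkk qftc optiy bth shcw awrr xrpoh
Hunk 3: at line 5 remove [optiy,bth] add [wvnxk,fgik,lfzs] -> 11 lines: iennc scifd jieau mkk qftc wvnxk fgik lfzs shcw awrr xrpoh
Hunk 4: at line 4 remove [wvnxk,fgik] add [urum] -> 10 lines: iennc scifd jieau mkk qftc urum lfzs shcw awrr xrpoh
Final line 2: scifd

Answer: scifd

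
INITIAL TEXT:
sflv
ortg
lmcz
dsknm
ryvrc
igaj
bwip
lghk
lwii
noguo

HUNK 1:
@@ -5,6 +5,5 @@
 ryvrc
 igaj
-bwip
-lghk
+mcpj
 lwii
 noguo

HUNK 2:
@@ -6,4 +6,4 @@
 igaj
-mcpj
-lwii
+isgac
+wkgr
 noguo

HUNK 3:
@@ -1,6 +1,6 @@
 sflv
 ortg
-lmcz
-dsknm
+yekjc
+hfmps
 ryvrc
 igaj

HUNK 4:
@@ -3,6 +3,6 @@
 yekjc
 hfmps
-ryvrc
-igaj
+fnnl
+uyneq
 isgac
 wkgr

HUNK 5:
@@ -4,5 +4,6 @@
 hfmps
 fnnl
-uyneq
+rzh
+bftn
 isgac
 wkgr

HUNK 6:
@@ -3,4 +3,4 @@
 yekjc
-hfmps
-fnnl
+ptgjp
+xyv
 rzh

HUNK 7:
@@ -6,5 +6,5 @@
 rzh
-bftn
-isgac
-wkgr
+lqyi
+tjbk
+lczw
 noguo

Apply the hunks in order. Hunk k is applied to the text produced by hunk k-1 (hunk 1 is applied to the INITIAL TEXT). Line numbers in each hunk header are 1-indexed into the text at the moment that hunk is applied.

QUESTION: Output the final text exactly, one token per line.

Answer: sflv
ortg
yekjc
ptgjp
xyv
rzh
lqyi
tjbk
lczw
noguo

Derivation:
Hunk 1: at line 5 remove [bwip,lghk] add [mcpj] -> 9 lines: sflv ortg lmcz dsknm ryvrc igaj mcpj lwii noguo
Hunk 2: at line 6 remove [mcpj,lwii] add [isgac,wkgr] -> 9 lines: sflv ortg lmcz dsknm ryvrc igaj isgac wkgr noguo
Hunk 3: at line 1 remove [lmcz,dsknm] add [yekjc,hfmps] -> 9 lines: sflv ortg yekjc hfmps ryvrc igaj isgac wkgr noguo
Hunk 4: at line 3 remove [ryvrc,igaj] add [fnnl,uyneq] -> 9 lines: sflv ortg yekjc hfmps fnnl uyneq isgac wkgr noguo
Hunk 5: at line 4 remove [uyneq] add [rzh,bftn] -> 10 lines: sflv ortg yekjc hfmps fnnl rzh bftn isgac wkgr noguo
Hunk 6: at line 3 remove [hfmps,fnnl] add [ptgjp,xyv] -> 10 lines: sflv ortg yekjc ptgjp xyv rzh bftn isgac wkgr noguo
Hunk 7: at line 6 remove [bftn,isgac,wkgr] add [lqyi,tjbk,lczw] -> 10 lines: sflv ortg yekjc ptgjp xyv rzh lqyi tjbk lczw noguo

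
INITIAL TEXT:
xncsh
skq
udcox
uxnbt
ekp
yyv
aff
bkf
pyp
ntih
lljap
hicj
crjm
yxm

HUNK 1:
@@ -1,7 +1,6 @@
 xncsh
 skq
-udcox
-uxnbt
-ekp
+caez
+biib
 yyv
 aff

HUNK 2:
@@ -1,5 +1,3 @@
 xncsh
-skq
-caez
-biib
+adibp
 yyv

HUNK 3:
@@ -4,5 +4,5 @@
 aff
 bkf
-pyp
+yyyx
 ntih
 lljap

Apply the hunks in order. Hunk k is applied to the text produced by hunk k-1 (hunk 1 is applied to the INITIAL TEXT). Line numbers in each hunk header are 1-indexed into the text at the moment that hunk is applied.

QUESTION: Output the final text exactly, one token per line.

Answer: xncsh
adibp
yyv
aff
bkf
yyyx
ntih
lljap
hicj
crjm
yxm

Derivation:
Hunk 1: at line 1 remove [udcox,uxnbt,ekp] add [caez,biib] -> 13 lines: xncsh skq caez biib yyv aff bkf pyp ntih lljap hicj crjm yxm
Hunk 2: at line 1 remove [skq,caez,biib] add [adibp] -> 11 lines: xncsh adibp yyv aff bkf pyp ntih lljap hicj crjm yxm
Hunk 3: at line 4 remove [pyp] add [yyyx] -> 11 lines: xncsh adibp yyv aff bkf yyyx ntih lljap hicj crjm yxm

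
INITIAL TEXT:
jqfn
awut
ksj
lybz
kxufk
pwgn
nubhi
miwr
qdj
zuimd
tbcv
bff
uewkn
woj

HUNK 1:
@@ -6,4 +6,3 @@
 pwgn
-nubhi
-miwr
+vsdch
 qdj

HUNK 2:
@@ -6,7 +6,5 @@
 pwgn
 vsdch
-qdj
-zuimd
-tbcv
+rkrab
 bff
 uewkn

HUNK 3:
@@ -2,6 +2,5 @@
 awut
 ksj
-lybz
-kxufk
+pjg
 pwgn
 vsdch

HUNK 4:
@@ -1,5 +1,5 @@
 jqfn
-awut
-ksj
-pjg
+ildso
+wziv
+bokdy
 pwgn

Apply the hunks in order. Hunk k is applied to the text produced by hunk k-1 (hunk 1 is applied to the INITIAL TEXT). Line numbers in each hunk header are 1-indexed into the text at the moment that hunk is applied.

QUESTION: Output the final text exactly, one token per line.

Hunk 1: at line 6 remove [nubhi,miwr] add [vsdch] -> 13 lines: jqfn awut ksj lybz kxufk pwgn vsdch qdj zuimd tbcv bff uewkn woj
Hunk 2: at line 6 remove [qdj,zuimd,tbcv] add [rkrab] -> 11 lines: jqfn awut ksj lybz kxufk pwgn vsdch rkrab bff uewkn woj
Hunk 3: at line 2 remove [lybz,kxufk] add [pjg] -> 10 lines: jqfn awut ksj pjg pwgn vsdch rkrab bff uewkn woj
Hunk 4: at line 1 remove [awut,ksj,pjg] add [ildso,wziv,bokdy] -> 10 lines: jqfn ildso wziv bokdy pwgn vsdch rkrab bff uewkn woj

Answer: jqfn
ildso
wziv
bokdy
pwgn
vsdch
rkrab
bff
uewkn
woj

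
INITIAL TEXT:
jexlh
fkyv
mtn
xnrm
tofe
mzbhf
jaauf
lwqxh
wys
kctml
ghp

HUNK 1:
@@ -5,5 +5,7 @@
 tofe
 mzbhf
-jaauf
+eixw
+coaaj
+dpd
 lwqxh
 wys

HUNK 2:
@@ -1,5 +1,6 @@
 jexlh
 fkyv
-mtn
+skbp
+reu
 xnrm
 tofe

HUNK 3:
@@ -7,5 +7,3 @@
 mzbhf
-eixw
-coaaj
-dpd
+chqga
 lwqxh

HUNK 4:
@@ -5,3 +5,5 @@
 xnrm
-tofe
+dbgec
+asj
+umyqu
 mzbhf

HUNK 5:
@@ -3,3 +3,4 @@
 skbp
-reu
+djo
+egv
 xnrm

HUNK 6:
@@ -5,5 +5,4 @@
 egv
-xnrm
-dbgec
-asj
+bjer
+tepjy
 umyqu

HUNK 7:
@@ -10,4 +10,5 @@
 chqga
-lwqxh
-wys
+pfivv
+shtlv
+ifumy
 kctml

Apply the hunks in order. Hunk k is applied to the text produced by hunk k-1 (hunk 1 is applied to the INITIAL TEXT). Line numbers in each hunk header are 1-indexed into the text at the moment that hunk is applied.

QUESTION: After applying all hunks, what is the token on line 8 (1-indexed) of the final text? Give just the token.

Answer: umyqu

Derivation:
Hunk 1: at line 5 remove [jaauf] add [eixw,coaaj,dpd] -> 13 lines: jexlh fkyv mtn xnrm tofe mzbhf eixw coaaj dpd lwqxh wys kctml ghp
Hunk 2: at line 1 remove [mtn] add [skbp,reu] -> 14 lines: jexlh fkyv skbp reu xnrm tofe mzbhf eixw coaaj dpd lwqxh wys kctml ghp
Hunk 3: at line 7 remove [eixw,coaaj,dpd] add [chqga] -> 12 lines: jexlh fkyv skbp reu xnrm tofe mzbhf chqga lwqxh wys kctml ghp
Hunk 4: at line 5 remove [tofe] add [dbgec,asj,umyqu] -> 14 lines: jexlh fkyv skbp reu xnrm dbgec asj umyqu mzbhf chqga lwqxh wys kctml ghp
Hunk 5: at line 3 remove [reu] add [djo,egv] -> 15 lines: jexlh fkyv skbp djo egv xnrm dbgec asj umyqu mzbhf chqga lwqxh wys kctml ghp
Hunk 6: at line 5 remove [xnrm,dbgec,asj] add [bjer,tepjy] -> 14 lines: jexlh fkyv skbp djo egv bjer tepjy umyqu mzbhf chqga lwqxh wys kctml ghp
Hunk 7: at line 10 remove [lwqxh,wys] add [pfivv,shtlv,ifumy] -> 15 lines: jexlh fkyv skbp djo egv bjer tepjy umyqu mzbhf chqga pfivv shtlv ifumy kctml ghp
Final line 8: umyqu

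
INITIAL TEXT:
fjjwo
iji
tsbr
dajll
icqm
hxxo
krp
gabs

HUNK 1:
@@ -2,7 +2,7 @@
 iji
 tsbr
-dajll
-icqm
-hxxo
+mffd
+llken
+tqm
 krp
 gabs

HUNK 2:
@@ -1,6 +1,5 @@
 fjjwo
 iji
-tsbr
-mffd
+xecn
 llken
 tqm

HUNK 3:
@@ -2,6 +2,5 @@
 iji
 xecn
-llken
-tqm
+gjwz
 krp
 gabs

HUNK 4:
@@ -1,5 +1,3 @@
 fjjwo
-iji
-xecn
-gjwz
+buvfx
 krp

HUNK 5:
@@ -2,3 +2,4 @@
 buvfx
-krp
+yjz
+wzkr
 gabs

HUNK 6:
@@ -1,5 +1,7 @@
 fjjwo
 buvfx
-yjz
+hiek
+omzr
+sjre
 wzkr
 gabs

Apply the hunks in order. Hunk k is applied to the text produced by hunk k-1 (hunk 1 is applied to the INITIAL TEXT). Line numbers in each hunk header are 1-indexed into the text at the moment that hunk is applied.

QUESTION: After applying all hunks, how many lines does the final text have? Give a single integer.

Answer: 7

Derivation:
Hunk 1: at line 2 remove [dajll,icqm,hxxo] add [mffd,llken,tqm] -> 8 lines: fjjwo iji tsbr mffd llken tqm krp gabs
Hunk 2: at line 1 remove [tsbr,mffd] add [xecn] -> 7 lines: fjjwo iji xecn llken tqm krp gabs
Hunk 3: at line 2 remove [llken,tqm] add [gjwz] -> 6 lines: fjjwo iji xecn gjwz krp gabs
Hunk 4: at line 1 remove [iji,xecn,gjwz] add [buvfx] -> 4 lines: fjjwo buvfx krp gabs
Hunk 5: at line 2 remove [krp] add [yjz,wzkr] -> 5 lines: fjjwo buvfx yjz wzkr gabs
Hunk 6: at line 1 remove [yjz] add [hiek,omzr,sjre] -> 7 lines: fjjwo buvfx hiek omzr sjre wzkr gabs
Final line count: 7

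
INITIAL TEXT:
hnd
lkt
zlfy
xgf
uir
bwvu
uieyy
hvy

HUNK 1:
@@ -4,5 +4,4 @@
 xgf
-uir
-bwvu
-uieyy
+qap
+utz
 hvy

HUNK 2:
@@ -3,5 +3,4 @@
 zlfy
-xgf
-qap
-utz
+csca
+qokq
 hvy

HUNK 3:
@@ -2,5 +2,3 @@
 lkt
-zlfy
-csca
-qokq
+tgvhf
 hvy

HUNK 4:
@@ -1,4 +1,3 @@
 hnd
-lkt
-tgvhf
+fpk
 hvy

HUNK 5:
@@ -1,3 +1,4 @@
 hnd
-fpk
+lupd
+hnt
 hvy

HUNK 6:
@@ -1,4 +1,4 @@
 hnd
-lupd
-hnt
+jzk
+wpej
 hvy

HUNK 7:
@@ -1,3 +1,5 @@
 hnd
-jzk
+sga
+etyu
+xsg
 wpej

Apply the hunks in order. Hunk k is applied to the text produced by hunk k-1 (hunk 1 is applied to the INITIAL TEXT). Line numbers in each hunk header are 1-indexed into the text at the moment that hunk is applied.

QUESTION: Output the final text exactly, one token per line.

Answer: hnd
sga
etyu
xsg
wpej
hvy

Derivation:
Hunk 1: at line 4 remove [uir,bwvu,uieyy] add [qap,utz] -> 7 lines: hnd lkt zlfy xgf qap utz hvy
Hunk 2: at line 3 remove [xgf,qap,utz] add [csca,qokq] -> 6 lines: hnd lkt zlfy csca qokq hvy
Hunk 3: at line 2 remove [zlfy,csca,qokq] add [tgvhf] -> 4 lines: hnd lkt tgvhf hvy
Hunk 4: at line 1 remove [lkt,tgvhf] add [fpk] -> 3 lines: hnd fpk hvy
Hunk 5: at line 1 remove [fpk] add [lupd,hnt] -> 4 lines: hnd lupd hnt hvy
Hunk 6: at line 1 remove [lupd,hnt] add [jzk,wpej] -> 4 lines: hnd jzk wpej hvy
Hunk 7: at line 1 remove [jzk] add [sga,etyu,xsg] -> 6 lines: hnd sga etyu xsg wpej hvy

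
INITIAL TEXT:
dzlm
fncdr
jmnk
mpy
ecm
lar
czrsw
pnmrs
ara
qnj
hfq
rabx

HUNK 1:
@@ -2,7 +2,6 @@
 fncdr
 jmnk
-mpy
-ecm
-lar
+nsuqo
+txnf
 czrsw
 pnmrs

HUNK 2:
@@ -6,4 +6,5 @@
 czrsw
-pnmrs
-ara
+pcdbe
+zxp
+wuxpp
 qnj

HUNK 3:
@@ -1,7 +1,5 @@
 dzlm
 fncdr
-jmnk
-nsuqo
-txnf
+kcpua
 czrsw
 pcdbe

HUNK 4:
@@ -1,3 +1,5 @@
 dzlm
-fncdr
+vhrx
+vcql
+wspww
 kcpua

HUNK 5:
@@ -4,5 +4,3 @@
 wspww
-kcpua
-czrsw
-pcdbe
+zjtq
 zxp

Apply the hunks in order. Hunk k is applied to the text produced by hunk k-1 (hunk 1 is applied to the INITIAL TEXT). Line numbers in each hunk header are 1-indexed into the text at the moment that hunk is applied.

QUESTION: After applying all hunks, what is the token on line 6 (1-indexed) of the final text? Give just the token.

Answer: zxp

Derivation:
Hunk 1: at line 2 remove [mpy,ecm,lar] add [nsuqo,txnf] -> 11 lines: dzlm fncdr jmnk nsuqo txnf czrsw pnmrs ara qnj hfq rabx
Hunk 2: at line 6 remove [pnmrs,ara] add [pcdbe,zxp,wuxpp] -> 12 lines: dzlm fncdr jmnk nsuqo txnf czrsw pcdbe zxp wuxpp qnj hfq rabx
Hunk 3: at line 1 remove [jmnk,nsuqo,txnf] add [kcpua] -> 10 lines: dzlm fncdr kcpua czrsw pcdbe zxp wuxpp qnj hfq rabx
Hunk 4: at line 1 remove [fncdr] add [vhrx,vcql,wspww] -> 12 lines: dzlm vhrx vcql wspww kcpua czrsw pcdbe zxp wuxpp qnj hfq rabx
Hunk 5: at line 4 remove [kcpua,czrsw,pcdbe] add [zjtq] -> 10 lines: dzlm vhrx vcql wspww zjtq zxp wuxpp qnj hfq rabx
Final line 6: zxp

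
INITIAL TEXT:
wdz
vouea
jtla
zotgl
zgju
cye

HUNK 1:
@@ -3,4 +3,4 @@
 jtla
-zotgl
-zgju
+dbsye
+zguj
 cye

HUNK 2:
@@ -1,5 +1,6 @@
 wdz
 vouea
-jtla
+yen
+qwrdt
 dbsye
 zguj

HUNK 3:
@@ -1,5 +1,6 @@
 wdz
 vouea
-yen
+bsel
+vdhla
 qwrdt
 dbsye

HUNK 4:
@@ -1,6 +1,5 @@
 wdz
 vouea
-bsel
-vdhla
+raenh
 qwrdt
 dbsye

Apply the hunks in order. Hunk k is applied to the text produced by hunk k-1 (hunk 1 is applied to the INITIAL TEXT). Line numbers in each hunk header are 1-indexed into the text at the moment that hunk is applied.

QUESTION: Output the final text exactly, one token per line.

Hunk 1: at line 3 remove [zotgl,zgju] add [dbsye,zguj] -> 6 lines: wdz vouea jtla dbsye zguj cye
Hunk 2: at line 1 remove [jtla] add [yen,qwrdt] -> 7 lines: wdz vouea yen qwrdt dbsye zguj cye
Hunk 3: at line 1 remove [yen] add [bsel,vdhla] -> 8 lines: wdz vouea bsel vdhla qwrdt dbsye zguj cye
Hunk 4: at line 1 remove [bsel,vdhla] add [raenh] -> 7 lines: wdz vouea raenh qwrdt dbsye zguj cye

Answer: wdz
vouea
raenh
qwrdt
dbsye
zguj
cye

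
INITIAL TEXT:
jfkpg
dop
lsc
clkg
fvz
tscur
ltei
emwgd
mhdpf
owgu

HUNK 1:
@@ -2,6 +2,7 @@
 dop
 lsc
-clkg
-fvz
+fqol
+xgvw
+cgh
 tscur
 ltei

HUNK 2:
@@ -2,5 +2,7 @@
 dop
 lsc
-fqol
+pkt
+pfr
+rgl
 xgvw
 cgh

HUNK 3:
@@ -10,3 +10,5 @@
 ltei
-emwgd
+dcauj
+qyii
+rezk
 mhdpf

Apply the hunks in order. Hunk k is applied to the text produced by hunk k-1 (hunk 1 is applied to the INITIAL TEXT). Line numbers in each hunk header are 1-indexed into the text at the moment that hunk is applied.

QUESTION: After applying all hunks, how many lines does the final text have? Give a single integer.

Hunk 1: at line 2 remove [clkg,fvz] add [fqol,xgvw,cgh] -> 11 lines: jfkpg dop lsc fqol xgvw cgh tscur ltei emwgd mhdpf owgu
Hunk 2: at line 2 remove [fqol] add [pkt,pfr,rgl] -> 13 lines: jfkpg dop lsc pkt pfr rgl xgvw cgh tscur ltei emwgd mhdpf owgu
Hunk 3: at line 10 remove [emwgd] add [dcauj,qyii,rezk] -> 15 lines: jfkpg dop lsc pkt pfr rgl xgvw cgh tscur ltei dcauj qyii rezk mhdpf owgu
Final line count: 15

Answer: 15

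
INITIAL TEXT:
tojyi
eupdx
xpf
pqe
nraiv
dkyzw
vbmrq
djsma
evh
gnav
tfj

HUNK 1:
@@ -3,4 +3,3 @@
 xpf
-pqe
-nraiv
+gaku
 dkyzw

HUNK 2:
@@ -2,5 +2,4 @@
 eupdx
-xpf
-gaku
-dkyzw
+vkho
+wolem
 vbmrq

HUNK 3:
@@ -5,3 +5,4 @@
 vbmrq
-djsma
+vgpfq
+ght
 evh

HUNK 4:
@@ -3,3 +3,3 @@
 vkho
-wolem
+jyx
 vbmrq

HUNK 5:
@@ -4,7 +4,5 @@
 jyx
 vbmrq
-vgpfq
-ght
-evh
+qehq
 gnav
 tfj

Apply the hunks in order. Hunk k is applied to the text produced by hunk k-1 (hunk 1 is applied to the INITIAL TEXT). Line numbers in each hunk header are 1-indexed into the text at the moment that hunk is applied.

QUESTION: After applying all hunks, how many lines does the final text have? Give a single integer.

Answer: 8

Derivation:
Hunk 1: at line 3 remove [pqe,nraiv] add [gaku] -> 10 lines: tojyi eupdx xpf gaku dkyzw vbmrq djsma evh gnav tfj
Hunk 2: at line 2 remove [xpf,gaku,dkyzw] add [vkho,wolem] -> 9 lines: tojyi eupdx vkho wolem vbmrq djsma evh gnav tfj
Hunk 3: at line 5 remove [djsma] add [vgpfq,ght] -> 10 lines: tojyi eupdx vkho wolem vbmrq vgpfq ght evh gnav tfj
Hunk 4: at line 3 remove [wolem] add [jyx] -> 10 lines: tojyi eupdx vkho jyx vbmrq vgpfq ght evh gnav tfj
Hunk 5: at line 4 remove [vgpfq,ght,evh] add [qehq] -> 8 lines: tojyi eupdx vkho jyx vbmrq qehq gnav tfj
Final line count: 8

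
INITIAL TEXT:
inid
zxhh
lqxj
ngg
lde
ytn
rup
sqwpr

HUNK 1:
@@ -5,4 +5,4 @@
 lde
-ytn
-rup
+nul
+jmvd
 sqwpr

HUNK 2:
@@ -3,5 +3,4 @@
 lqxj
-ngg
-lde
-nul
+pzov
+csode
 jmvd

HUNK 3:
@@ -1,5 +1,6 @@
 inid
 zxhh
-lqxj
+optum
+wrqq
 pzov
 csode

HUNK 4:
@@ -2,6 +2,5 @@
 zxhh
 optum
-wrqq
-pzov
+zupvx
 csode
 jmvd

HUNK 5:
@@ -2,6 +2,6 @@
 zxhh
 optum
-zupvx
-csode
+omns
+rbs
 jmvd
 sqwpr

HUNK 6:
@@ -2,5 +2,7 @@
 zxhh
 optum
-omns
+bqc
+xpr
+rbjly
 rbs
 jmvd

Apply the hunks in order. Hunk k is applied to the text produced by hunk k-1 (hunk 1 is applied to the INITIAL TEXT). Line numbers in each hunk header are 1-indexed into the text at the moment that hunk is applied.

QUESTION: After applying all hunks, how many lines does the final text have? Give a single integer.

Hunk 1: at line 5 remove [ytn,rup] add [nul,jmvd] -> 8 lines: inid zxhh lqxj ngg lde nul jmvd sqwpr
Hunk 2: at line 3 remove [ngg,lde,nul] add [pzov,csode] -> 7 lines: inid zxhh lqxj pzov csode jmvd sqwpr
Hunk 3: at line 1 remove [lqxj] add [optum,wrqq] -> 8 lines: inid zxhh optum wrqq pzov csode jmvd sqwpr
Hunk 4: at line 2 remove [wrqq,pzov] add [zupvx] -> 7 lines: inid zxhh optum zupvx csode jmvd sqwpr
Hunk 5: at line 2 remove [zupvx,csode] add [omns,rbs] -> 7 lines: inid zxhh optum omns rbs jmvd sqwpr
Hunk 6: at line 2 remove [omns] add [bqc,xpr,rbjly] -> 9 lines: inid zxhh optum bqc xpr rbjly rbs jmvd sqwpr
Final line count: 9

Answer: 9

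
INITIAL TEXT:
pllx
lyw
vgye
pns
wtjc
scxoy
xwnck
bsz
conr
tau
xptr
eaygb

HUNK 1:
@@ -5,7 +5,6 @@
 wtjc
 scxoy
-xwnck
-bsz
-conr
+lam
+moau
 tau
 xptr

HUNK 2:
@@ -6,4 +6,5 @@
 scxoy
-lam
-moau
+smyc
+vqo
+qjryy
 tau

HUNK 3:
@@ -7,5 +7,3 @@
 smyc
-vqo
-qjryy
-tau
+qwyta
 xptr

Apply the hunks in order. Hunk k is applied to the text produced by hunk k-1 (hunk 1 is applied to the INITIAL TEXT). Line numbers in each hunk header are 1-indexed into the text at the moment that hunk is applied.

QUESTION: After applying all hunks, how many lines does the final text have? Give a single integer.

Hunk 1: at line 5 remove [xwnck,bsz,conr] add [lam,moau] -> 11 lines: pllx lyw vgye pns wtjc scxoy lam moau tau xptr eaygb
Hunk 2: at line 6 remove [lam,moau] add [smyc,vqo,qjryy] -> 12 lines: pllx lyw vgye pns wtjc scxoy smyc vqo qjryy tau xptr eaygb
Hunk 3: at line 7 remove [vqo,qjryy,tau] add [qwyta] -> 10 lines: pllx lyw vgye pns wtjc scxoy smyc qwyta xptr eaygb
Final line count: 10

Answer: 10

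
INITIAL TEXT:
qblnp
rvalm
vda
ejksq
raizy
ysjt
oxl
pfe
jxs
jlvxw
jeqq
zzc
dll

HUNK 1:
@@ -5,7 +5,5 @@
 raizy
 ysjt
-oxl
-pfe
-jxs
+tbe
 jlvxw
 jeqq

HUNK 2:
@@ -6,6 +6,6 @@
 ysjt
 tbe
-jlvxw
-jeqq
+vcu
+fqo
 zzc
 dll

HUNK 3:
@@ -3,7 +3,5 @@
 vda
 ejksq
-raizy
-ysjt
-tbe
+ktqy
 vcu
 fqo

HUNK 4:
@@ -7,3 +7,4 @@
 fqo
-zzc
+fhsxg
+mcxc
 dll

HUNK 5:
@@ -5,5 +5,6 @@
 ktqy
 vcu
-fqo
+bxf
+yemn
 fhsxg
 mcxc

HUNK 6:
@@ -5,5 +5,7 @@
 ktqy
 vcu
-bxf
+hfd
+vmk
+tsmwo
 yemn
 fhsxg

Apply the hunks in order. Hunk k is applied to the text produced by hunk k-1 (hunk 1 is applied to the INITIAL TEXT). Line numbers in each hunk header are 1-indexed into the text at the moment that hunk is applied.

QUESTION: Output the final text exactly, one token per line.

Hunk 1: at line 5 remove [oxl,pfe,jxs] add [tbe] -> 11 lines: qblnp rvalm vda ejksq raizy ysjt tbe jlvxw jeqq zzc dll
Hunk 2: at line 6 remove [jlvxw,jeqq] add [vcu,fqo] -> 11 lines: qblnp rvalm vda ejksq raizy ysjt tbe vcu fqo zzc dll
Hunk 3: at line 3 remove [raizy,ysjt,tbe] add [ktqy] -> 9 lines: qblnp rvalm vda ejksq ktqy vcu fqo zzc dll
Hunk 4: at line 7 remove [zzc] add [fhsxg,mcxc] -> 10 lines: qblnp rvalm vda ejksq ktqy vcu fqo fhsxg mcxc dll
Hunk 5: at line 5 remove [fqo] add [bxf,yemn] -> 11 lines: qblnp rvalm vda ejksq ktqy vcu bxf yemn fhsxg mcxc dll
Hunk 6: at line 5 remove [bxf] add [hfd,vmk,tsmwo] -> 13 lines: qblnp rvalm vda ejksq ktqy vcu hfd vmk tsmwo yemn fhsxg mcxc dll

Answer: qblnp
rvalm
vda
ejksq
ktqy
vcu
hfd
vmk
tsmwo
yemn
fhsxg
mcxc
dll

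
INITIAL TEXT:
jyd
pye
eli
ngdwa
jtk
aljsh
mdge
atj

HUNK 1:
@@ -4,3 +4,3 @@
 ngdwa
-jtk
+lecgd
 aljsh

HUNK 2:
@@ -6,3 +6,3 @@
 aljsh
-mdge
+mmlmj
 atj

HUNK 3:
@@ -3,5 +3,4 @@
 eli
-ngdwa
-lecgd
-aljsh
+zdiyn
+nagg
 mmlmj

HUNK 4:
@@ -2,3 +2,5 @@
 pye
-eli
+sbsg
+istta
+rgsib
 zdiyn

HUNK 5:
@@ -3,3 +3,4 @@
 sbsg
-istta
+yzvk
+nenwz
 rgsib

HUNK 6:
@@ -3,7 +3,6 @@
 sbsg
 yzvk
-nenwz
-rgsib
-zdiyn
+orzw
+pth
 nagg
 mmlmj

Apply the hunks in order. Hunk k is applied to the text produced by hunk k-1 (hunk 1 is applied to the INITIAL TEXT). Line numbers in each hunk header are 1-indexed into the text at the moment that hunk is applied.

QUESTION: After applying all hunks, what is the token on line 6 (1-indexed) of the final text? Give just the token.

Answer: pth

Derivation:
Hunk 1: at line 4 remove [jtk] add [lecgd] -> 8 lines: jyd pye eli ngdwa lecgd aljsh mdge atj
Hunk 2: at line 6 remove [mdge] add [mmlmj] -> 8 lines: jyd pye eli ngdwa lecgd aljsh mmlmj atj
Hunk 3: at line 3 remove [ngdwa,lecgd,aljsh] add [zdiyn,nagg] -> 7 lines: jyd pye eli zdiyn nagg mmlmj atj
Hunk 4: at line 2 remove [eli] add [sbsg,istta,rgsib] -> 9 lines: jyd pye sbsg istta rgsib zdiyn nagg mmlmj atj
Hunk 5: at line 3 remove [istta] add [yzvk,nenwz] -> 10 lines: jyd pye sbsg yzvk nenwz rgsib zdiyn nagg mmlmj atj
Hunk 6: at line 3 remove [nenwz,rgsib,zdiyn] add [orzw,pth] -> 9 lines: jyd pye sbsg yzvk orzw pth nagg mmlmj atj
Final line 6: pth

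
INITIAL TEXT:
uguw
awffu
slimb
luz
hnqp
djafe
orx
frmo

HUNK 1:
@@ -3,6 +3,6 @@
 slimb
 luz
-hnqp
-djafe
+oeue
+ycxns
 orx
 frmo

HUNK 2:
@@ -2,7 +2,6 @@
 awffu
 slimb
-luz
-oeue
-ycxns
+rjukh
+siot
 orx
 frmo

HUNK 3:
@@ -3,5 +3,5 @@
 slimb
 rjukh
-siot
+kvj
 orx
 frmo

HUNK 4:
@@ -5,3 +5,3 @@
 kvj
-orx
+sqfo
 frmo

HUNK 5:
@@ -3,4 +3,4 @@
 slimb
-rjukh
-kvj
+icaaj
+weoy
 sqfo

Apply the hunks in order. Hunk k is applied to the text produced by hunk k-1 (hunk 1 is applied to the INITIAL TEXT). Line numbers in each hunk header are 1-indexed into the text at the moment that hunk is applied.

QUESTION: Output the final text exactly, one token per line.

Hunk 1: at line 3 remove [hnqp,djafe] add [oeue,ycxns] -> 8 lines: uguw awffu slimb luz oeue ycxns orx frmo
Hunk 2: at line 2 remove [luz,oeue,ycxns] add [rjukh,siot] -> 7 lines: uguw awffu slimb rjukh siot orx frmo
Hunk 3: at line 3 remove [siot] add [kvj] -> 7 lines: uguw awffu slimb rjukh kvj orx frmo
Hunk 4: at line 5 remove [orx] add [sqfo] -> 7 lines: uguw awffu slimb rjukh kvj sqfo frmo
Hunk 5: at line 3 remove [rjukh,kvj] add [icaaj,weoy] -> 7 lines: uguw awffu slimb icaaj weoy sqfo frmo

Answer: uguw
awffu
slimb
icaaj
weoy
sqfo
frmo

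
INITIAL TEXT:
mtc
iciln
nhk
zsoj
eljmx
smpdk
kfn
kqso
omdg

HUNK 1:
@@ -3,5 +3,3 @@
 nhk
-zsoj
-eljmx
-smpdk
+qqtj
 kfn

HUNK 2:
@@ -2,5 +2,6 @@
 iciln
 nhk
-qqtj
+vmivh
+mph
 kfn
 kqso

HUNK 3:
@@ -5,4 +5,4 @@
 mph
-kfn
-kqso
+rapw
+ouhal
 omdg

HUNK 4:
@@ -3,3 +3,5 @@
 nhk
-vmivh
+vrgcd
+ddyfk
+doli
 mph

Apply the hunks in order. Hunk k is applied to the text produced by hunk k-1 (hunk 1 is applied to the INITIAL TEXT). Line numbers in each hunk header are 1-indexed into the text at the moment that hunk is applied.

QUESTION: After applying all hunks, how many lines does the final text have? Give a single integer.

Hunk 1: at line 3 remove [zsoj,eljmx,smpdk] add [qqtj] -> 7 lines: mtc iciln nhk qqtj kfn kqso omdg
Hunk 2: at line 2 remove [qqtj] add [vmivh,mph] -> 8 lines: mtc iciln nhk vmivh mph kfn kqso omdg
Hunk 3: at line 5 remove [kfn,kqso] add [rapw,ouhal] -> 8 lines: mtc iciln nhk vmivh mph rapw ouhal omdg
Hunk 4: at line 3 remove [vmivh] add [vrgcd,ddyfk,doli] -> 10 lines: mtc iciln nhk vrgcd ddyfk doli mph rapw ouhal omdg
Final line count: 10

Answer: 10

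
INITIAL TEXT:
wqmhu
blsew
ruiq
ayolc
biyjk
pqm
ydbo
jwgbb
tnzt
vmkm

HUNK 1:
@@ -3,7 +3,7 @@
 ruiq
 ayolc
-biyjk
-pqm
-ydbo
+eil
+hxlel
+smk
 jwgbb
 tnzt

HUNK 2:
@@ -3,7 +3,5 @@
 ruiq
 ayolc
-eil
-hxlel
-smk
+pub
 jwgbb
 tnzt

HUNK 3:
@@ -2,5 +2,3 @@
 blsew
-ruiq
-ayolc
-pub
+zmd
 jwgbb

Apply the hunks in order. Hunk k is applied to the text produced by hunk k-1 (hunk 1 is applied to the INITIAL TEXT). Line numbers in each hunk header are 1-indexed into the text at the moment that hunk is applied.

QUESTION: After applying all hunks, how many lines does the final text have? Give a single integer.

Hunk 1: at line 3 remove [biyjk,pqm,ydbo] add [eil,hxlel,smk] -> 10 lines: wqmhu blsew ruiq ayolc eil hxlel smk jwgbb tnzt vmkm
Hunk 2: at line 3 remove [eil,hxlel,smk] add [pub] -> 8 lines: wqmhu blsew ruiq ayolc pub jwgbb tnzt vmkm
Hunk 3: at line 2 remove [ruiq,ayolc,pub] add [zmd] -> 6 lines: wqmhu blsew zmd jwgbb tnzt vmkm
Final line count: 6

Answer: 6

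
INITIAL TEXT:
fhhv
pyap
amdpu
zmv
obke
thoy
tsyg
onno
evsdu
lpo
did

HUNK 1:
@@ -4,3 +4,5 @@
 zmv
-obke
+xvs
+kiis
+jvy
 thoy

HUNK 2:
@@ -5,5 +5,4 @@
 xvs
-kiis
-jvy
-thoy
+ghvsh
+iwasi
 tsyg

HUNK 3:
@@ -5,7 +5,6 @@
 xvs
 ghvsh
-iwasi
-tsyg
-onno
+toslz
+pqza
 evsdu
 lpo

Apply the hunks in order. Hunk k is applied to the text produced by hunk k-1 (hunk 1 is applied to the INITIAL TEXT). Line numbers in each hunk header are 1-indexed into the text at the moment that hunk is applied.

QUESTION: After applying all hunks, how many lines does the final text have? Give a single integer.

Hunk 1: at line 4 remove [obke] add [xvs,kiis,jvy] -> 13 lines: fhhv pyap amdpu zmv xvs kiis jvy thoy tsyg onno evsdu lpo did
Hunk 2: at line 5 remove [kiis,jvy,thoy] add [ghvsh,iwasi] -> 12 lines: fhhv pyap amdpu zmv xvs ghvsh iwasi tsyg onno evsdu lpo did
Hunk 3: at line 5 remove [iwasi,tsyg,onno] add [toslz,pqza] -> 11 lines: fhhv pyap amdpu zmv xvs ghvsh toslz pqza evsdu lpo did
Final line count: 11

Answer: 11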